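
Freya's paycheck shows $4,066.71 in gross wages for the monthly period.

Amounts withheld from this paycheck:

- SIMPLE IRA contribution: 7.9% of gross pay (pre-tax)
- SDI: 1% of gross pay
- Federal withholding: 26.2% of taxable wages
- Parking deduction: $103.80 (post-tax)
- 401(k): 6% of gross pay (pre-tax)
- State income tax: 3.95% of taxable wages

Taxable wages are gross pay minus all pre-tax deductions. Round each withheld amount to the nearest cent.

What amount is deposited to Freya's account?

SIMPLE IRA contribution: $4,066.71 × 0.079 = $321.27
401(k): $4,066.71 × 0.06 = $244.00
Pre-tax total = $321.27 + $244.00 = $565.27
Taxable wages = $4,066.71 − $565.27 = $3,501.44
State income tax: $3,501.44 × 0.0395 = $138.31
Federal withholding: $3,501.44 × 0.262 = $917.38
SDI: $4,066.71 × 0.01 = $40.67
Parking deduction: $103.80
Total deductions = $321.27 + $244.00 + $138.31 + $917.38 + $40.67 + $103.80 = $1,765.43
Net pay = $4,066.71 − $1,765.43 = $2,301.28

$2,301.28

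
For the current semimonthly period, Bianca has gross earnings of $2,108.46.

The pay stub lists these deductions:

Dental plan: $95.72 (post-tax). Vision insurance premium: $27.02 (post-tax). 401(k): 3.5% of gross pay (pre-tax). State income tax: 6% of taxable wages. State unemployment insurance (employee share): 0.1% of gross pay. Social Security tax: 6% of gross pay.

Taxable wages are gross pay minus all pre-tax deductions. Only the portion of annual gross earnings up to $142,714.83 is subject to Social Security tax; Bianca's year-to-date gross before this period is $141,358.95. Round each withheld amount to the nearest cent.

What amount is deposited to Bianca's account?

401(k): $2,108.46 × 0.035 = $73.80
Taxable wages = $2,108.46 − $73.80 = $2,034.66
State income tax: $2,034.66 × 0.06 = $122.08
State unemployment insurance (employee share): $2,108.46 × 0.001 = $2.11
Social Security tax: only $142,714.83 − $141,358.95 = $1,355.88 of this check is subject → $1,355.88 × 0.06 = $81.35
Dental plan: $95.72
Vision insurance premium: $27.02
Total deductions = $73.80 + $122.08 + $2.11 + $81.35 + $95.72 + $27.02 = $402.08
Net pay = $2,108.46 − $402.08 = $1,706.38

$1,706.38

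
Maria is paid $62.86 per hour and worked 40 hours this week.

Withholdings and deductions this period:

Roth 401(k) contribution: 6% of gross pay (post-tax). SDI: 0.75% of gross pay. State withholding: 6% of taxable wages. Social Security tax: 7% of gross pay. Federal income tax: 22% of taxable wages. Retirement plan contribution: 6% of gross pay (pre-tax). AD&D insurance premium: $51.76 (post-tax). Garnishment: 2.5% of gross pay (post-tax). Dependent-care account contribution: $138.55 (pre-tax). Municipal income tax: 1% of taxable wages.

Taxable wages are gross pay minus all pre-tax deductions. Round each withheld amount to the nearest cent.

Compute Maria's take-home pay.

Gross pay: 40 × $62.86 = $2,514.40
Dependent-care account contribution: $138.55
Retirement plan contribution: $2,514.40 × 0.06 = $150.86
Pre-tax total = $138.55 + $150.86 = $289.41
Taxable wages = $2,514.40 − $289.41 = $2,224.99
Federal income tax: $2,224.99 × 0.22 = $489.50
State withholding: $2,224.99 × 0.06 = $133.50
Municipal income tax: $2,224.99 × 0.01 = $22.25
Social Security tax: $2,514.40 × 0.07 = $176.01
SDI: $2,514.40 × 0.0075 = $18.86
AD&D insurance premium: $51.76
Garnishment: $2,514.40 × 0.025 = $62.86
Roth 401(k) contribution: $2,514.40 × 0.06 = $150.86
Total deductions = $138.55 + $150.86 + $489.50 + $133.50 + $22.25 + $176.01 + $18.86 + $51.76 + $62.86 + $150.86 = $1,395.01
Net pay = $2,514.40 − $1,395.01 = $1,119.39

$1,119.39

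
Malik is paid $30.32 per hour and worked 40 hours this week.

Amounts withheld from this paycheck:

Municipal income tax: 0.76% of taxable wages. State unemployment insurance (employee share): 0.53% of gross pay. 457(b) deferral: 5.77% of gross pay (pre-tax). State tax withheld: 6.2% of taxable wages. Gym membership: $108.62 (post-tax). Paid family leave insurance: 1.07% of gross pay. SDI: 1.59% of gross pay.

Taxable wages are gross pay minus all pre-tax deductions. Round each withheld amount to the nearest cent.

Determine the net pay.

Gross pay: 40 × $30.32 = $1,212.80
457(b) deferral: $1,212.80 × 0.0577 = $69.98
Taxable wages = $1,212.80 − $69.98 = $1,142.82
Municipal income tax: $1,142.82 × 0.0076 = $8.69
State tax withheld: $1,142.82 × 0.062 = $70.85
SDI: $1,212.80 × 0.0159 = $19.28
State unemployment insurance (employee share): $1,212.80 × 0.0053 = $6.43
Paid family leave insurance: $1,212.80 × 0.0107 = $12.98
Gym membership: $108.62
Total deductions = $69.98 + $8.69 + $70.85 + $19.28 + $6.43 + $12.98 + $108.62 = $296.83
Net pay = $1,212.80 − $296.83 = $915.97

$915.97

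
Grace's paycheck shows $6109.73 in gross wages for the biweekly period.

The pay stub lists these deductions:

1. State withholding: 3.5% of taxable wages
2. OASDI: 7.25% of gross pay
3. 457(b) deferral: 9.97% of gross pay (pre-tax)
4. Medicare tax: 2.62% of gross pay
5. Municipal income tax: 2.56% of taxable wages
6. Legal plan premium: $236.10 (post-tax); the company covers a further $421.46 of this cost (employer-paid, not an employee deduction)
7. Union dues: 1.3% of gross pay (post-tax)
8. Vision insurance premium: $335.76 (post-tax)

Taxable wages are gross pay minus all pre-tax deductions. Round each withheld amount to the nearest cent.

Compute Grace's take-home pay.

$3912.93

457(b) deferral: $6109.73 × 0.0997 = $609.14
Taxable wages = $6109.73 − $609.14 = $5500.59
Municipal income tax: $5500.59 × 0.0256 = $140.82
State withholding: $5500.59 × 0.035 = $192.52
Medicare tax: $6109.73 × 0.0262 = $160.07
OASDI: $6109.73 × 0.0725 = $442.96
Union dues: $6109.73 × 0.013 = $79.43
Vision insurance premium: $335.76
Legal plan premium: $236.10
(Employer's $421.46 toward legal plan premium is not withheld from the employee.)
Total deductions = $609.14 + $140.82 + $192.52 + $160.07 + $442.96 + $79.43 + $335.76 + $236.10 = $2196.80
Net pay = $6109.73 − $2196.80 = $3912.93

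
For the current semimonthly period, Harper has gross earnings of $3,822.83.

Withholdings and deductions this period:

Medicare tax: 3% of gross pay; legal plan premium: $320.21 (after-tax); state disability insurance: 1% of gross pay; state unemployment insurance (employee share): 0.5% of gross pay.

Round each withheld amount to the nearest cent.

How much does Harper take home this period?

$3,330.60

State disability insurance: $3,822.83 × 0.01 = $38.23
State unemployment insurance (employee share): $3,822.83 × 0.005 = $19.11
Medicare tax: $3,822.83 × 0.03 = $114.68
Legal plan premium: $320.21
Total deductions = $38.23 + $19.11 + $114.68 + $320.21 = $492.23
Net pay = $3,822.83 − $492.23 = $3,330.60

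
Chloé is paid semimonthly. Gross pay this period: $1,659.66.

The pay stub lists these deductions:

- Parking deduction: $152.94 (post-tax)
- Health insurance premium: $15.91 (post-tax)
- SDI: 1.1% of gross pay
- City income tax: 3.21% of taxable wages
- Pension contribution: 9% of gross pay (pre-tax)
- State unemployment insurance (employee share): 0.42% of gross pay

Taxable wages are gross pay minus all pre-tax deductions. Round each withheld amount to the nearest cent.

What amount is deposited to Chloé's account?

Pension contribution: $1,659.66 × 0.09 = $149.37
Taxable wages = $1,659.66 − $149.37 = $1,510.29
City income tax: $1,510.29 × 0.0321 = $48.48
SDI: $1,659.66 × 0.011 = $18.26
State unemployment insurance (employee share): $1,659.66 × 0.0042 = $6.97
Health insurance premium: $15.91
Parking deduction: $152.94
Total deductions = $149.37 + $48.48 + $18.26 + $6.97 + $15.91 + $152.94 = $391.93
Net pay = $1,659.66 − $391.93 = $1,267.73

$1,267.73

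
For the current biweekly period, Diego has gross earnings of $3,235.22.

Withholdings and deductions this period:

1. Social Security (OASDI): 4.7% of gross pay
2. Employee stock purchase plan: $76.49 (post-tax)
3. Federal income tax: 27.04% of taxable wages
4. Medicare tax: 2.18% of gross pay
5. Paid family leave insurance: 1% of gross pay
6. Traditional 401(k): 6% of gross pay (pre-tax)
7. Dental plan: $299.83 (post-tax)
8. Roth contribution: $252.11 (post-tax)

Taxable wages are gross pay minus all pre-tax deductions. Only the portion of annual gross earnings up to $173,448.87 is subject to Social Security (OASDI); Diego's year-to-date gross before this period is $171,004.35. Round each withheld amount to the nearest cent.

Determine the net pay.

$1,372.59

Traditional 401(k): $3,235.22 × 0.06 = $194.11
Taxable wages = $3,235.22 − $194.11 = $3,041.11
Federal income tax: $3,041.11 × 0.2704 = $822.32
Medicare tax: $3,235.22 × 0.0218 = $70.53
Social Security (OASDI): only $173,448.87 − $171,004.35 = $2,444.52 of this check is subject → $2,444.52 × 0.047 = $114.89
Paid family leave insurance: $3,235.22 × 0.01 = $32.35
Dental plan: $299.83
Employee stock purchase plan: $76.49
Roth contribution: $252.11
Total deductions = $194.11 + $822.32 + $70.53 + $114.89 + $32.35 + $299.83 + $76.49 + $252.11 = $1,862.63
Net pay = $3,235.22 − $1,862.63 = $1,372.59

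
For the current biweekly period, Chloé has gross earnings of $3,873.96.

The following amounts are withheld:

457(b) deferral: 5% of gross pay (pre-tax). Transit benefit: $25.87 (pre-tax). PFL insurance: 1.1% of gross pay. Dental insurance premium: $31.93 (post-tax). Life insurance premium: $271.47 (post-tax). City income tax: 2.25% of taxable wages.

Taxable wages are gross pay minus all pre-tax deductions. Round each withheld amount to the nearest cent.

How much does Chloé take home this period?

$3,226.16

Transit benefit: $25.87
457(b) deferral: $3,873.96 × 0.05 = $193.70
Pre-tax total = $25.87 + $193.70 = $219.57
Taxable wages = $3,873.96 − $219.57 = $3,654.39
City income tax: $3,654.39 × 0.0225 = $82.22
PFL insurance: $3,873.96 × 0.011 = $42.61
Dental insurance premium: $31.93
Life insurance premium: $271.47
Total deductions = $25.87 + $193.70 + $82.22 + $42.61 + $31.93 + $271.47 = $647.80
Net pay = $3,873.96 − $647.80 = $3,226.16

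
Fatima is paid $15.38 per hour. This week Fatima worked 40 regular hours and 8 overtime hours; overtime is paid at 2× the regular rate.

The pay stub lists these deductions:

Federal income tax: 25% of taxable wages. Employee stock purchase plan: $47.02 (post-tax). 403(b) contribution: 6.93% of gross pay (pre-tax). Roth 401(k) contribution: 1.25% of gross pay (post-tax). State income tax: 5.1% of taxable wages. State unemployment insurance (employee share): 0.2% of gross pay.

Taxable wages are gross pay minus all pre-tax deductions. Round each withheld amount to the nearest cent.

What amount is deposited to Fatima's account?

$500.80

Regular pay: 40 × $15.38 = $615.20
Overtime pay: 8 × $15.38 × 2 = $246.08
Gross pay = $615.20 + $246.08 = $861.28
403(b) contribution: $861.28 × 0.0693 = $59.69
Taxable wages = $861.28 − $59.69 = $801.59
State income tax: $801.59 × 0.051 = $40.88
Federal income tax: $801.59 × 0.25 = $200.40
State unemployment insurance (employee share): $861.28 × 0.002 = $1.72
Roth 401(k) contribution: $861.28 × 0.0125 = $10.77
Employee stock purchase plan: $47.02
Total deductions = $59.69 + $40.88 + $200.40 + $1.72 + $10.77 + $47.02 = $360.48
Net pay = $861.28 − $360.48 = $500.80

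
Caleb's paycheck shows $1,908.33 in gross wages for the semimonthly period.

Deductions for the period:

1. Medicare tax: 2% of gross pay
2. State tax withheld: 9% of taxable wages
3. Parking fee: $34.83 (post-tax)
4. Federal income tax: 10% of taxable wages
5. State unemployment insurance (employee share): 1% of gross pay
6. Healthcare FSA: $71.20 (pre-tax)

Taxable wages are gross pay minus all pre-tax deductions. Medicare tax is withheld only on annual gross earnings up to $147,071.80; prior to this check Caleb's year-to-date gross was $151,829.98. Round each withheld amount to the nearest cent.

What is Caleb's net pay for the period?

$1,434.17

Healthcare FSA: $71.20
Taxable wages = $1,908.33 − $71.20 = $1,837.13
State tax withheld: $1,837.13 × 0.09 = $165.34
Federal income tax: $1,837.13 × 0.1 = $183.71
Medicare tax: annual cap $147,071.80 already reached (YTD $151,829.98), so $0.00
State unemployment insurance (employee share): $1,908.33 × 0.01 = $19.08
Parking fee: $34.83
Total deductions = $71.20 + $165.34 + $183.71 + $0.00 + $19.08 + $34.83 = $474.16
Net pay = $1,908.33 − $474.16 = $1,434.17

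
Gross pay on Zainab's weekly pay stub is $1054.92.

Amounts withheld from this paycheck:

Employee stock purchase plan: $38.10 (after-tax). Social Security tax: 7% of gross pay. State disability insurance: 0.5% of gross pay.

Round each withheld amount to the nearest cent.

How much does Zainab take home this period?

$937.71

State disability insurance: $1054.92 × 0.005 = $5.27
Social Security tax: $1054.92 × 0.07 = $73.84
Employee stock purchase plan: $38.10
Total deductions = $5.27 + $73.84 + $38.10 = $117.21
Net pay = $1054.92 − $117.21 = $937.71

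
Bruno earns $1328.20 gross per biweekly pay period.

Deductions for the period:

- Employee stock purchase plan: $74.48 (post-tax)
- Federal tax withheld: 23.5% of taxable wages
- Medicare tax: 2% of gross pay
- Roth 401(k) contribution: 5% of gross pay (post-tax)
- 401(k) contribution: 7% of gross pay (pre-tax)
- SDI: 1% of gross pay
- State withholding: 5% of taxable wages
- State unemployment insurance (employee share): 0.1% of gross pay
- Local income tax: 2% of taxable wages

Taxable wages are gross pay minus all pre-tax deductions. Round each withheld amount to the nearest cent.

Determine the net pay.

401(k) contribution: $1328.20 × 0.07 = $92.97
Taxable wages = $1328.20 − $92.97 = $1235.23
State withholding: $1235.23 × 0.05 = $61.76
Federal tax withheld: $1235.23 × 0.235 = $290.28
Local income tax: $1235.23 × 0.02 = $24.70
State unemployment insurance (employee share): $1328.20 × 0.001 = $1.33
Medicare tax: $1328.20 × 0.02 = $26.56
SDI: $1328.20 × 0.01 = $13.28
Employee stock purchase plan: $74.48
Roth 401(k) contribution: $1328.20 × 0.05 = $66.41
Total deductions = $92.97 + $61.76 + $290.28 + $24.70 + $1.33 + $26.56 + $13.28 + $74.48 + $66.41 = $651.77
Net pay = $1328.20 − $651.77 = $676.43

$676.43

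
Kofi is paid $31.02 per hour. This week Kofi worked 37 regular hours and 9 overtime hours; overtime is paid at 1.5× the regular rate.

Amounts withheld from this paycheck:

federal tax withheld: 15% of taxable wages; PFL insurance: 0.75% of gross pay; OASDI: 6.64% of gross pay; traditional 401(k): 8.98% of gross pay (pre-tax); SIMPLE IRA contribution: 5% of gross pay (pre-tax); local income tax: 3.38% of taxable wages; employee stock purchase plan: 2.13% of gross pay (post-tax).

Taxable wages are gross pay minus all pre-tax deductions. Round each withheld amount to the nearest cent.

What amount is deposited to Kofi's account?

$950.69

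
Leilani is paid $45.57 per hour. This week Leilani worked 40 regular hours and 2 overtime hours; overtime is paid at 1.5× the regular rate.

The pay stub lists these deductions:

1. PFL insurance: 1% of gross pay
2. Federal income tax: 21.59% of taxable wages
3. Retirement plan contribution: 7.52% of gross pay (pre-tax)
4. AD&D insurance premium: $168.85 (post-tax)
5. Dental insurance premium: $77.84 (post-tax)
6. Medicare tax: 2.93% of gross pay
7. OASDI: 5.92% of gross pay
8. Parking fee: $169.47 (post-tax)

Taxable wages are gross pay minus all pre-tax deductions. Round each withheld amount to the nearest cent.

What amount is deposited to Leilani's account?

Regular pay: 40 × $45.57 = $1,822.80
Overtime pay: 2 × $45.57 × 1.5 = $136.71
Gross pay = $1,822.80 + $136.71 = $1,959.51
Retirement plan contribution: $1,959.51 × 0.0752 = $147.36
Taxable wages = $1,959.51 − $147.36 = $1,812.15
Federal income tax: $1,812.15 × 0.2159 = $391.24
Medicare tax: $1,959.51 × 0.0293 = $57.41
OASDI: $1,959.51 × 0.0592 = $116.00
PFL insurance: $1,959.51 × 0.01 = $19.60
Dental insurance premium: $77.84
AD&D insurance premium: $168.85
Parking fee: $169.47
Total deductions = $147.36 + $391.24 + $57.41 + $116.00 + $19.60 + $77.84 + $168.85 + $169.47 = $1,147.77
Net pay = $1,959.51 − $1,147.77 = $811.74

$811.74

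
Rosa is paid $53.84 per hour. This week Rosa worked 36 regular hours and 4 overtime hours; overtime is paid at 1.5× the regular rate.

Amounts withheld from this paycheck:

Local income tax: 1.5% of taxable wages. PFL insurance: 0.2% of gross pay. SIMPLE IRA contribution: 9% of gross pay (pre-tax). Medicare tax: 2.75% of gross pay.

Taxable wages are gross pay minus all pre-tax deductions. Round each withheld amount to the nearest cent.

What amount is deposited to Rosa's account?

$1,960.18

Regular pay: 36 × $53.84 = $1,938.24
Overtime pay: 4 × $53.84 × 1.5 = $323.04
Gross pay = $1,938.24 + $323.04 = $2,261.28
SIMPLE IRA contribution: $2,261.28 × 0.09 = $203.52
Taxable wages = $2,261.28 − $203.52 = $2,057.76
Local income tax: $2,057.76 × 0.015 = $30.87
PFL insurance: $2,261.28 × 0.002 = $4.52
Medicare tax: $2,261.28 × 0.0275 = $62.19
Total deductions = $203.52 + $30.87 + $4.52 + $62.19 = $301.10
Net pay = $2,261.28 − $301.10 = $1,960.18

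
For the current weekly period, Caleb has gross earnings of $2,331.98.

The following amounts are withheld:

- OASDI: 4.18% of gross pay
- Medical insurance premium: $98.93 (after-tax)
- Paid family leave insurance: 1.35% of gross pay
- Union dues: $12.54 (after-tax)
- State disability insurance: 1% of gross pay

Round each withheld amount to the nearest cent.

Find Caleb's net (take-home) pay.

State disability insurance: $2,331.98 × 0.01 = $23.32
OASDI: $2,331.98 × 0.0418 = $97.48
Paid family leave insurance: $2,331.98 × 0.0135 = $31.48
Union dues: $12.54
Medical insurance premium: $98.93
Total deductions = $23.32 + $97.48 + $31.48 + $12.54 + $98.93 = $263.75
Net pay = $2,331.98 − $263.75 = $2,068.23

$2,068.23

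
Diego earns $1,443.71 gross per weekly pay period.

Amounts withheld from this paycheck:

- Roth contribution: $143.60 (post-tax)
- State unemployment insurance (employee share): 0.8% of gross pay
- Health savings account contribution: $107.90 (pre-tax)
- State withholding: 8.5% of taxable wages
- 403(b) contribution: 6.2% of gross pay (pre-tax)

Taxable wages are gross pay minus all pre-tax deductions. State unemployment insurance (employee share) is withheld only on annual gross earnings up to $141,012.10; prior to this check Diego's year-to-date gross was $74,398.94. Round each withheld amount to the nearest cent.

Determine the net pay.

403(b) contribution: $1,443.71 × 0.062 = $89.51
Health savings account contribution: $107.90
Pre-tax total = $89.51 + $107.90 = $197.41
Taxable wages = $1,443.71 − $197.41 = $1,246.30
State withholding: $1,246.30 × 0.085 = $105.94
State unemployment insurance (employee share): cap not yet reached, full $1,443.71 is subject → $1,443.71 × 0.008 = $11.55
Roth contribution: $143.60
Total deductions = $89.51 + $107.90 + $105.94 + $11.55 + $143.60 = $458.50
Net pay = $1,443.71 − $458.50 = $985.21

$985.21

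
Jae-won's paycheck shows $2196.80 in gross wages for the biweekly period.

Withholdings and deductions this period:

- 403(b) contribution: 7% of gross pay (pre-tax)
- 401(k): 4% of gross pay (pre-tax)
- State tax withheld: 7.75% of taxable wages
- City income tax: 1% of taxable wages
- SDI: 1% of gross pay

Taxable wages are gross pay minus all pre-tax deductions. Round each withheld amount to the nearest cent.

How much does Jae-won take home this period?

403(b) contribution: $2196.80 × 0.07 = $153.78
401(k): $2196.80 × 0.04 = $87.87
Pre-tax total = $153.78 + $87.87 = $241.65
Taxable wages = $2196.80 − $241.65 = $1955.15
City income tax: $1955.15 × 0.01 = $19.55
State tax withheld: $1955.15 × 0.0775 = $151.52
SDI: $2196.80 × 0.01 = $21.97
Total deductions = $153.78 + $87.87 + $19.55 + $151.52 + $21.97 = $434.69
Net pay = $2196.80 − $434.69 = $1762.11

$1762.11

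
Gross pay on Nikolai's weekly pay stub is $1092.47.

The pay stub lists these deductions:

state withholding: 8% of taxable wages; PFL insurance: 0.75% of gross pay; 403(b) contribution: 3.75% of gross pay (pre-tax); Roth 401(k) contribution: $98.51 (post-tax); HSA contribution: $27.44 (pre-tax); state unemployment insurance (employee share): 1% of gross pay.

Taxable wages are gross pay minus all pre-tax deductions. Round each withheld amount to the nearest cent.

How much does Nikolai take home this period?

HSA contribution: $27.44
403(b) contribution: $1092.47 × 0.0375 = $40.97
Pre-tax total = $27.44 + $40.97 = $68.41
Taxable wages = $1092.47 − $68.41 = $1024.06
State withholding: $1024.06 × 0.08 = $81.92
State unemployment insurance (employee share): $1092.47 × 0.01 = $10.92
PFL insurance: $1092.47 × 0.0075 = $8.19
Roth 401(k) contribution: $98.51
Total deductions = $27.44 + $40.97 + $81.92 + $10.92 + $8.19 + $98.51 = $267.95
Net pay = $1092.47 − $267.95 = $824.52

$824.52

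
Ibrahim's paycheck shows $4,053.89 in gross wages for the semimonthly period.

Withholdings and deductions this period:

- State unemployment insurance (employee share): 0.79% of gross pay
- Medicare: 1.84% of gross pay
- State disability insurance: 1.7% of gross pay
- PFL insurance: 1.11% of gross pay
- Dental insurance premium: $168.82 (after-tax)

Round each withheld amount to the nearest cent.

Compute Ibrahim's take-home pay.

$3,664.53

Medicare: $4,053.89 × 0.0184 = $74.59
PFL insurance: $4,053.89 × 0.0111 = $45.00
State disability insurance: $4,053.89 × 0.017 = $68.92
State unemployment insurance (employee share): $4,053.89 × 0.0079 = $32.03
Dental insurance premium: $168.82
Total deductions = $74.59 + $45.00 + $68.92 + $32.03 + $168.82 = $389.36
Net pay = $4,053.89 − $389.36 = $3,664.53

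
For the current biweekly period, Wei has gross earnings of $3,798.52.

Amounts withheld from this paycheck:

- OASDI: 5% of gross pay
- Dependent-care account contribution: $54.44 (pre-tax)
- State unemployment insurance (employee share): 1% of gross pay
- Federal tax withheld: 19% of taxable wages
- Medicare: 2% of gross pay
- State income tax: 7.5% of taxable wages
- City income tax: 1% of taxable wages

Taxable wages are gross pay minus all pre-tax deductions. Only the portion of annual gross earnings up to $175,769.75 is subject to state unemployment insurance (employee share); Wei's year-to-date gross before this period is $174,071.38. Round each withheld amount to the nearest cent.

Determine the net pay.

$2,431.57

Dependent-care account contribution: $54.44
Taxable wages = $3,798.52 − $54.44 = $3,744.08
Federal tax withheld: $3,744.08 × 0.19 = $711.38
City income tax: $3,744.08 × 0.01 = $37.44
State income tax: $3,744.08 × 0.075 = $280.81
State unemployment insurance (employee share): only $175,769.75 − $174,071.38 = $1,698.37 of this check is subject → $1,698.37 × 0.01 = $16.98
Medicare: $3,798.52 × 0.02 = $75.97
OASDI: $3,798.52 × 0.05 = $189.93
Total deductions = $54.44 + $711.38 + $37.44 + $280.81 + $16.98 + $75.97 + $189.93 = $1,366.95
Net pay = $3,798.52 − $1,366.95 = $2,431.57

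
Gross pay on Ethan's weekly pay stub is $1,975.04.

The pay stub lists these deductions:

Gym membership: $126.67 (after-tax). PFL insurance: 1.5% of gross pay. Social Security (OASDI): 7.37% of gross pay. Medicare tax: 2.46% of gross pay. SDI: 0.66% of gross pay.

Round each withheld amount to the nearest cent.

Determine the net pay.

SDI: $1,975.04 × 0.0066 = $13.04
Social Security (OASDI): $1,975.04 × 0.0737 = $145.56
Medicare tax: $1,975.04 × 0.0246 = $48.59
PFL insurance: $1,975.04 × 0.015 = $29.63
Gym membership: $126.67
Total deductions = $13.04 + $145.56 + $48.59 + $29.63 + $126.67 = $363.49
Net pay = $1,975.04 − $363.49 = $1,611.55

$1,611.55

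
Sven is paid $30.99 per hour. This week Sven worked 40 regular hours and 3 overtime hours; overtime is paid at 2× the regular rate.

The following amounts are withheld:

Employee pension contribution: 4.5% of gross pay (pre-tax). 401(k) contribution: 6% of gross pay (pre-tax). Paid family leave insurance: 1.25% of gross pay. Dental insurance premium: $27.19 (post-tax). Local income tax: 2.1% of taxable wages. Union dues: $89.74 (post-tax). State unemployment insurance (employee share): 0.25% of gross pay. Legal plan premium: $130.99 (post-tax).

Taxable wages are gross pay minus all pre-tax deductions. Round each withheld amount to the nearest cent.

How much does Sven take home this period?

$979.77

Regular pay: 40 × $30.99 = $1239.60
Overtime pay: 3 × $30.99 × 2 = $185.94
Gross pay = $1239.60 + $185.94 = $1425.54
Employee pension contribution: $1425.54 × 0.045 = $64.15
401(k) contribution: $1425.54 × 0.06 = $85.53
Pre-tax total = $64.15 + $85.53 = $149.68
Taxable wages = $1425.54 − $149.68 = $1275.86
Local income tax: $1275.86 × 0.021 = $26.79
Paid family leave insurance: $1425.54 × 0.0125 = $17.82
State unemployment insurance (employee share): $1425.54 × 0.0025 = $3.56
Dental insurance premium: $27.19
Union dues: $89.74
Legal plan premium: $130.99
Total deductions = $64.15 + $85.53 + $26.79 + $17.82 + $3.56 + $27.19 + $89.74 + $130.99 = $445.77
Net pay = $1425.54 − $445.77 = $979.77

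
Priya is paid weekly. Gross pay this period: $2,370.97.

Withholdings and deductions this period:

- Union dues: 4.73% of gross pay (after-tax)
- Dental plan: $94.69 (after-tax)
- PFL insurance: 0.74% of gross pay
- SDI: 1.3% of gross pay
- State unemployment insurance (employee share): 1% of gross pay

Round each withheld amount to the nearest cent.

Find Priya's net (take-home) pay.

SDI: $2,370.97 × 0.013 = $30.82
State unemployment insurance (employee share): $2,370.97 × 0.01 = $23.71
PFL insurance: $2,370.97 × 0.0074 = $17.55
Union dues: $2,370.97 × 0.0473 = $112.15
Dental plan: $94.69
Total deductions = $30.82 + $23.71 + $17.55 + $112.15 + $94.69 = $278.92
Net pay = $2,370.97 − $278.92 = $2,092.05

$2,092.05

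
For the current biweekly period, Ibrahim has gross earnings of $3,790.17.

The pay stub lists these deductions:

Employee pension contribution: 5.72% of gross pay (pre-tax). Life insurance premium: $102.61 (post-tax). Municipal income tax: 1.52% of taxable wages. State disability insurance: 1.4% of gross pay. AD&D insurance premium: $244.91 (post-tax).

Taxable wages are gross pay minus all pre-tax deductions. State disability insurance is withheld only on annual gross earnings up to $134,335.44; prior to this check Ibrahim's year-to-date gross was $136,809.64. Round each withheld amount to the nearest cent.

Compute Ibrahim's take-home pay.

$3,171.53

Employee pension contribution: $3,790.17 × 0.0572 = $216.80
Taxable wages = $3,790.17 − $216.80 = $3,573.37
Municipal income tax: $3,573.37 × 0.0152 = $54.32
State disability insurance: annual cap $134,335.44 already reached (YTD $136,809.64), so $0.00
Life insurance premium: $102.61
AD&D insurance premium: $244.91
Total deductions = $216.80 + $54.32 + $0.00 + $102.61 + $244.91 = $618.64
Net pay = $3,790.17 − $618.64 = $3,171.53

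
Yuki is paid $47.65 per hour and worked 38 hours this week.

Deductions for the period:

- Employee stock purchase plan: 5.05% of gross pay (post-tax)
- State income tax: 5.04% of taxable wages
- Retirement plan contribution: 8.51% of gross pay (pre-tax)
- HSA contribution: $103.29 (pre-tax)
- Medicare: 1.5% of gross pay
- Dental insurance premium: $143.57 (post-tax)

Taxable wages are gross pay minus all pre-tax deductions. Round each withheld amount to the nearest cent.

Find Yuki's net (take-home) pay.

$1,212.86

Gross pay: 38 × $47.65 = $1,810.70
Retirement plan contribution: $1,810.70 × 0.0851 = $154.09
HSA contribution: $103.29
Pre-tax total = $154.09 + $103.29 = $257.38
Taxable wages = $1,810.70 − $257.38 = $1,553.32
State income tax: $1,553.32 × 0.0504 = $78.29
Medicare: $1,810.70 × 0.015 = $27.16
Dental insurance premium: $143.57
Employee stock purchase plan: $1,810.70 × 0.0505 = $91.44
Total deductions = $154.09 + $103.29 + $78.29 + $27.16 + $143.57 + $91.44 = $597.84
Net pay = $1,810.70 − $597.84 = $1,212.86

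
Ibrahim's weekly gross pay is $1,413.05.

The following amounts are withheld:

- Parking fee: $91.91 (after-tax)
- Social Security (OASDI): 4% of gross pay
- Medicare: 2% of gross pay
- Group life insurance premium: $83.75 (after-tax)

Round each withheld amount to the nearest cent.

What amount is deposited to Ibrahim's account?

$1,152.61

Medicare: $1,413.05 × 0.02 = $28.26
Social Security (OASDI): $1,413.05 × 0.04 = $56.52
Parking fee: $91.91
Group life insurance premium: $83.75
Total deductions = $28.26 + $56.52 + $91.91 + $83.75 = $260.44
Net pay = $1,413.05 − $260.44 = $1,152.61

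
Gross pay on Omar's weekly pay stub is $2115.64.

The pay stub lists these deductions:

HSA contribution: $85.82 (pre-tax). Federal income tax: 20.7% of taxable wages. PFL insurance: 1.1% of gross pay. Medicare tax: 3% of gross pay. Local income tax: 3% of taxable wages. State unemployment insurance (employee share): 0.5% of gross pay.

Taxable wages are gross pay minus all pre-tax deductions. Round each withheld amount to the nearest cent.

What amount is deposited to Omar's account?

$1451.44

HSA contribution: $85.82
Taxable wages = $2115.64 − $85.82 = $2029.82
Federal income tax: $2029.82 × 0.207 = $420.17
Local income tax: $2029.82 × 0.03 = $60.89
Medicare tax: $2115.64 × 0.03 = $63.47
PFL insurance: $2115.64 × 0.011 = $23.27
State unemployment insurance (employee share): $2115.64 × 0.005 = $10.58
Total deductions = $85.82 + $420.17 + $60.89 + $63.47 + $23.27 + $10.58 = $664.20
Net pay = $2115.64 − $664.20 = $1451.44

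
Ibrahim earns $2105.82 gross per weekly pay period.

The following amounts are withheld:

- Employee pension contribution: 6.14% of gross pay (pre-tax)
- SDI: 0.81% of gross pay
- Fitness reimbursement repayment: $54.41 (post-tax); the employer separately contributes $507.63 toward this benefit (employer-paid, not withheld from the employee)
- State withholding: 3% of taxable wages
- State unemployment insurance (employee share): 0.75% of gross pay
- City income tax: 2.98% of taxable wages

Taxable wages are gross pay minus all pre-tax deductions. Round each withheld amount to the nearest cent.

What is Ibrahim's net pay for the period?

Employee pension contribution: $2105.82 × 0.0614 = $129.30
Taxable wages = $2105.82 − $129.30 = $1976.52
State withholding: $1976.52 × 0.03 = $59.30
City income tax: $1976.52 × 0.0298 = $58.90
State unemployment insurance (employee share): $2105.82 × 0.0075 = $15.79
SDI: $2105.82 × 0.0081 = $17.06
Fitness reimbursement repayment: $54.41
(Employer's $507.63 toward fitness reimbursement repayment is not withheld from the employee.)
Total deductions = $129.30 + $59.30 + $58.90 + $15.79 + $17.06 + $54.41 = $334.76
Net pay = $2105.82 − $334.76 = $1771.06

$1771.06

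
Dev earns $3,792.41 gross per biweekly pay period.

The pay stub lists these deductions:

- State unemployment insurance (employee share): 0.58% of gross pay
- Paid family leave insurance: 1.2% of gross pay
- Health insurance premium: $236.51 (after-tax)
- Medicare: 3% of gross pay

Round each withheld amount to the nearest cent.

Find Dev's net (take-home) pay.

$3,374.62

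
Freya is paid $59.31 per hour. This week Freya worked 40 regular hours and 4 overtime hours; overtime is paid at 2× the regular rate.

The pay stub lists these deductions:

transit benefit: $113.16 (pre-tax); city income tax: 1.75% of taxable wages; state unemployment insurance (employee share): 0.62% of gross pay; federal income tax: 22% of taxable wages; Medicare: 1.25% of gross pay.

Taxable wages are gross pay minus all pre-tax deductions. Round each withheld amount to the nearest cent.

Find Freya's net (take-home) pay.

Regular pay: 40 × $59.31 = $2,372.40
Overtime pay: 4 × $59.31 × 2 = $474.48
Gross pay = $2,372.40 + $474.48 = $2,846.88
Transit benefit: $113.16
Taxable wages = $2,846.88 − $113.16 = $2,733.72
Federal income tax: $2,733.72 × 0.22 = $601.42
City income tax: $2,733.72 × 0.0175 = $47.84
State unemployment insurance (employee share): $2,846.88 × 0.0062 = $17.65
Medicare: $2,846.88 × 0.0125 = $35.59
Total deductions = $113.16 + $601.42 + $47.84 + $17.65 + $35.59 = $815.66
Net pay = $2,846.88 − $815.66 = $2,031.22

$2,031.22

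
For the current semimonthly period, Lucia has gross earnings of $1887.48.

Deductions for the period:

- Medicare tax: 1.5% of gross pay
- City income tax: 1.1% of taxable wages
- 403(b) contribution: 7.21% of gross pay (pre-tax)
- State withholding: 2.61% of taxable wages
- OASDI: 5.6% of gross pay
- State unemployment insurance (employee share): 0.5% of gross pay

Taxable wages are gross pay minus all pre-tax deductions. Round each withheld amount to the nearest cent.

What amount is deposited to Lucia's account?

$1542.96

403(b) contribution: $1887.48 × 0.0721 = $136.09
Taxable wages = $1887.48 − $136.09 = $1751.39
State withholding: $1751.39 × 0.0261 = $45.71
City income tax: $1751.39 × 0.011 = $19.27
OASDI: $1887.48 × 0.056 = $105.70
Medicare tax: $1887.48 × 0.015 = $28.31
State unemployment insurance (employee share): $1887.48 × 0.005 = $9.44
Total deductions = $136.09 + $45.71 + $19.27 + $105.70 + $28.31 + $9.44 = $344.52
Net pay = $1887.48 − $344.52 = $1542.96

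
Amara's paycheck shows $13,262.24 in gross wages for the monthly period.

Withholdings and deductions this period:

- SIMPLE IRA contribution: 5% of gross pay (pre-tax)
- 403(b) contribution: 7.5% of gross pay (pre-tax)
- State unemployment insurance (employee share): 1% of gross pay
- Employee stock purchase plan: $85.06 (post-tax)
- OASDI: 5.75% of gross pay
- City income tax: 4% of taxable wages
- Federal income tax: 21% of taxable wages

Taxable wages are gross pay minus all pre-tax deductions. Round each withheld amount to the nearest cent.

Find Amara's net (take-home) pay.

$7,723.08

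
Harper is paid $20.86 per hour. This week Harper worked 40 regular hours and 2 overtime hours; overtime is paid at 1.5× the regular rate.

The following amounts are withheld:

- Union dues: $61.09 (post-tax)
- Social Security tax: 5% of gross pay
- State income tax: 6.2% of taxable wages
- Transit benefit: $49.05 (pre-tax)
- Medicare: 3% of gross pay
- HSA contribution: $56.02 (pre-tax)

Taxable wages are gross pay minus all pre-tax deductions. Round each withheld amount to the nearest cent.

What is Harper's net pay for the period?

Regular pay: 40 × $20.86 = $834.40
Overtime pay: 2 × $20.86 × 1.5 = $62.58
Gross pay = $834.40 + $62.58 = $896.98
HSA contribution: $56.02
Transit benefit: $49.05
Pre-tax total = $56.02 + $49.05 = $105.07
Taxable wages = $896.98 − $105.07 = $791.91
State income tax: $791.91 × 0.062 = $49.10
Medicare: $896.98 × 0.03 = $26.91
Social Security tax: $896.98 × 0.05 = $44.85
Union dues: $61.09
Total deductions = $56.02 + $49.05 + $49.10 + $26.91 + $44.85 + $61.09 = $287.02
Net pay = $896.98 − $287.02 = $609.96

$609.96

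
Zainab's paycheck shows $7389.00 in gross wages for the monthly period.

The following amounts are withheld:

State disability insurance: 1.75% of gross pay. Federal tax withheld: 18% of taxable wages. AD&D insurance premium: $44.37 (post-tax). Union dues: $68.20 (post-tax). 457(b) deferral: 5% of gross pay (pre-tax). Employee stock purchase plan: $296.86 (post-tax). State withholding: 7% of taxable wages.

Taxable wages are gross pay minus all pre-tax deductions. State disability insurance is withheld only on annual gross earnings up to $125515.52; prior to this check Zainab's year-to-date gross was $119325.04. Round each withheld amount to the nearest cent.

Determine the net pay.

457(b) deferral: $7389.00 × 0.05 = $369.45
Taxable wages = $7389.00 − $369.45 = $7019.55
Federal tax withheld: $7019.55 × 0.18 = $1263.52
State withholding: $7019.55 × 0.07 = $491.37
State disability insurance: only $125515.52 − $119325.04 = $6190.48 of this check is subject → $6190.48 × 0.0175 = $108.33
Employee stock purchase plan: $296.86
Union dues: $68.20
AD&D insurance premium: $44.37
Total deductions = $369.45 + $1263.52 + $491.37 + $108.33 + $296.86 + $68.20 + $44.37 = $2642.10
Net pay = $7389.00 − $2642.10 = $4746.90

$4746.90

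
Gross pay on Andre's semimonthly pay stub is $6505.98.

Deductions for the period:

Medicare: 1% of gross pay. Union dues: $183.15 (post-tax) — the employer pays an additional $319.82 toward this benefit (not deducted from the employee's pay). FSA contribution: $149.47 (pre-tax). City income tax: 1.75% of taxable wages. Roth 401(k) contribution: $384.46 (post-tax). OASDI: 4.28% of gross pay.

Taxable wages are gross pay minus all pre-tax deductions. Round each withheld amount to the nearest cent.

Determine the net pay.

$5334.14

FSA contribution: $149.47
Taxable wages = $6505.98 − $149.47 = $6356.51
City income tax: $6356.51 × 0.0175 = $111.24
OASDI: $6505.98 × 0.0428 = $278.46
Medicare: $6505.98 × 0.01 = $65.06
Roth 401(k) contribution: $384.46
Union dues: $183.15
(Employer's $319.82 toward union dues is not withheld from the employee.)
Total deductions = $149.47 + $111.24 + $278.46 + $65.06 + $384.46 + $183.15 = $1171.84
Net pay = $6505.98 − $1171.84 = $5334.14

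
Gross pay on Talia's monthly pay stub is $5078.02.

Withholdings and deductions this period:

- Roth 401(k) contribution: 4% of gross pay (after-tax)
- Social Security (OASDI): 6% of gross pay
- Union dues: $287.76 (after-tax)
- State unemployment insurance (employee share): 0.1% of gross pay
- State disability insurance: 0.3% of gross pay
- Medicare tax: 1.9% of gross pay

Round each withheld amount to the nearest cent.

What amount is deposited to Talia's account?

$4165.67

Social Security (OASDI): $5078.02 × 0.06 = $304.68
State unemployment insurance (employee share): $5078.02 × 0.001 = $5.08
Medicare tax: $5078.02 × 0.019 = $96.48
State disability insurance: $5078.02 × 0.003 = $15.23
Union dues: $287.76
Roth 401(k) contribution: $5078.02 × 0.04 = $203.12
Total deductions = $304.68 + $5.08 + $96.48 + $15.23 + $287.76 + $203.12 = $912.35
Net pay = $5078.02 − $912.35 = $4165.67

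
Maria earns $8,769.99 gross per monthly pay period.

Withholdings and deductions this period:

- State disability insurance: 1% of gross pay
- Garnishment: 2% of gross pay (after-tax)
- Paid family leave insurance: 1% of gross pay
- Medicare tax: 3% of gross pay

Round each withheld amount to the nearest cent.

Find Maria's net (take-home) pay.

$8,156.09

Paid family leave insurance: $8,769.99 × 0.01 = $87.70
Medicare tax: $8,769.99 × 0.03 = $263.10
State disability insurance: $8,769.99 × 0.01 = $87.70
Garnishment: $8,769.99 × 0.02 = $175.40
Total deductions = $87.70 + $263.10 + $87.70 + $175.40 = $613.90
Net pay = $8,769.99 − $613.90 = $8,156.09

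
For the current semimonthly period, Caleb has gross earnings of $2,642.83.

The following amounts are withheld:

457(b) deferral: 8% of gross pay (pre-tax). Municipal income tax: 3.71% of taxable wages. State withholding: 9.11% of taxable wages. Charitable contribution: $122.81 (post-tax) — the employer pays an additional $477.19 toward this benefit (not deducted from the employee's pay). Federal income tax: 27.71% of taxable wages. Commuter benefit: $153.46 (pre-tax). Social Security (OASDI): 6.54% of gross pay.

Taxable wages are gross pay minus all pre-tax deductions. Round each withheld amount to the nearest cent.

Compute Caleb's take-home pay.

$1,059.04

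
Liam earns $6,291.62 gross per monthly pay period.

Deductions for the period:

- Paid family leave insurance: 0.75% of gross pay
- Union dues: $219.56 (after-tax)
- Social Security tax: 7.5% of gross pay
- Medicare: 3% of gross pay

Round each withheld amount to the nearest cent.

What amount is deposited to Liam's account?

$5,364.25

Social Security tax: $6,291.62 × 0.075 = $471.87
Paid family leave insurance: $6,291.62 × 0.0075 = $47.19
Medicare: $6,291.62 × 0.03 = $188.75
Union dues: $219.56
Total deductions = $471.87 + $47.19 + $188.75 + $219.56 = $927.37
Net pay = $6,291.62 − $927.37 = $5,364.25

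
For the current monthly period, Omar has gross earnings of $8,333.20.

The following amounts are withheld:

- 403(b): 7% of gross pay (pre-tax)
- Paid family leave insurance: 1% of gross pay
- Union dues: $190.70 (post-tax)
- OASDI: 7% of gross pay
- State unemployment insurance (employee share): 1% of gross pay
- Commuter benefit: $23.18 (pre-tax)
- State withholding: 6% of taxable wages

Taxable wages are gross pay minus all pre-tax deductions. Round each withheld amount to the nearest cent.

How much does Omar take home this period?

$6,322.42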